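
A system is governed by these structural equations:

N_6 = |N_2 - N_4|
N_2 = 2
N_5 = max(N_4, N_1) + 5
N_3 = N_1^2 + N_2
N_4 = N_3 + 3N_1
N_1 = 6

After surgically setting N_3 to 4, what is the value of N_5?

do(N_3=4) replaces the equation N_3 = N_1^2 + N_2 with the constant N_3 = 4.
N_4 = N_3 + 3N_1  [with N_3=4, N_1=6]  = 22
N_5 = max(N_4, N_1) + 5  [with N_4=22, N_1=6]  = 27

27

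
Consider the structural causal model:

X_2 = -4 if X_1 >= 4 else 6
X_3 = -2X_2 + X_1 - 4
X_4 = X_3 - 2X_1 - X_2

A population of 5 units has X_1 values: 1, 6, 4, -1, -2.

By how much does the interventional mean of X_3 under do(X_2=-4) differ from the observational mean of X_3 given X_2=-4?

-3.4

Under do(X_2=-4), X_2's equation is replaced by X_2=-4 for every unit. Per-unit X_3: 5, 10, 8, 3, 2. Mean = 5.6.
Observing X_2=-4 restricts to units where X_2's equation naturally yields -4: X_1 ∈ {6, 4}. In that subpopulation X_3 = 10, 8, mean 9.
Difference = 5.6 − 9 = -3.4.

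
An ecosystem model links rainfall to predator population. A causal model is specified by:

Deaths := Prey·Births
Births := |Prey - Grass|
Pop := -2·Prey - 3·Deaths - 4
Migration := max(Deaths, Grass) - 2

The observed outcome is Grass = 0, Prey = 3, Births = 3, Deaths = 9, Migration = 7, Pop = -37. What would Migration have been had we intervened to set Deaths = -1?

Intervening sets Deaths = -1 and removes its equation (Deaths := Prey·Births).
Migration = max(Deaths, Grass) - 2  [with Deaths=-1, Grass=0]  = -2

-2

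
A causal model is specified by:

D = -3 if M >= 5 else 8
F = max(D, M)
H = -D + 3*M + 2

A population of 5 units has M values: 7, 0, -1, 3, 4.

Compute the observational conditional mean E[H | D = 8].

-1.5

Conditioning on D=8 selects the 4 unit(s) with M ∈ {0, -1, 3, 4}. Their H values: -6, -9, 3, 6. Mean = -1.5.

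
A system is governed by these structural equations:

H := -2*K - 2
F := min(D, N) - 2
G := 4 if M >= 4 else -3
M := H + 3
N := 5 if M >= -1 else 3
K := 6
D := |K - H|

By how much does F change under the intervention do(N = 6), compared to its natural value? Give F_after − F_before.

Intervening sets N = 6 and removes its equation (N := 5 if M >= -1 else 3).
H = -2*K - 2  [with K=6]  = -14
D = |K - H|  [with K=6, H=-14]  = 20
F = min(D, N) - 2  [with D=20, N=6]  = 4
Without intervention: H = -2*K - 2  [with K=6]  = -14; D = |K - H|  [with K=6, H=-14]  = 20; M = H + 3  [with H=-14]  = -11; N = 5 if M >= -1 else 3  [with M=-11]  = 3; F = min(D, N) - 2  [with D=20, N=3]  = 1.
Change = 4 − 1 = 3.

3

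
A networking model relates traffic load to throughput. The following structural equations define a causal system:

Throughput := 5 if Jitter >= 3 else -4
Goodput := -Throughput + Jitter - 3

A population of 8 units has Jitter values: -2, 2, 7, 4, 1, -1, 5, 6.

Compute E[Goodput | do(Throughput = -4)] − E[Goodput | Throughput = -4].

Under do(Throughput=-4), Throughput's equation is replaced by Throughput=-4 for every unit. Per-unit Goodput: -1, 3, 8, 5, 2, 0, 6, 7. Mean = 3.75.
E[Goodput|Throughput=-4] averages over only the 4 units with Throughput=-4 (Jitter = -2, 2, 1, -1): Goodput = -1, 3, 2, 0, mean 1.
Difference = 3.75 − 1 = 2.75.

2.75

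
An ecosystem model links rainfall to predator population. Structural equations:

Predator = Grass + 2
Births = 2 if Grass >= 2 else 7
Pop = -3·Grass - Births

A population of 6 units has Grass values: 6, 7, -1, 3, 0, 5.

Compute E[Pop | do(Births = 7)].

-17

Every unit gets Births=7 under the intervention. Pop values become -25, -28, -4, -16, -7, -22; E[Pop|do(Births=7)] = -17.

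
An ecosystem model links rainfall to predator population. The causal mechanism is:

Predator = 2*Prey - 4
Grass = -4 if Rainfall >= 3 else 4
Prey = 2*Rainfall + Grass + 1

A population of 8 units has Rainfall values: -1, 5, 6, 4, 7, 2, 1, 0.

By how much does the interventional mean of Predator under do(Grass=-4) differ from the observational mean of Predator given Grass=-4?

-10

Under do(Grass=-4), Grass's equation is replaced by Grass=-4 for every unit. Per-unit Predator: -14, 10, 14, 6, 18, -2, -6, -10. Mean = 2.
Observing Grass=-4 restricts to units where Grass's equation naturally yields -4: Rainfall ∈ {5, 6, 4, 7}. In that subpopulation Predator = 10, 14, 6, 18, mean 12.
Difference = 2 − 12 = -10.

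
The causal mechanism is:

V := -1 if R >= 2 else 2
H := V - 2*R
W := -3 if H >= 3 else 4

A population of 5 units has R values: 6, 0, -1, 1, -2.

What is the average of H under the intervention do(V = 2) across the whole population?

The intervention sets V=2 in all 5 units regardless of R. Recomputing H per unit gives -10, 2, 4, 0, 6; average 0.4.

0.4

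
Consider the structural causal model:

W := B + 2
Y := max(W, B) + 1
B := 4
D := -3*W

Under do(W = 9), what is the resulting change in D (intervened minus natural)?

-9

Under do(W=9), the mechanism W := B + 2 is discarded; W is fixed at 9.
D = -3*W  [with W=9]  = -27
Without intervention: W = B + 2  [with B=4]  = 6; D = -3*W  [with W=6]  = -18.
Change = -27 − (-18) = -9.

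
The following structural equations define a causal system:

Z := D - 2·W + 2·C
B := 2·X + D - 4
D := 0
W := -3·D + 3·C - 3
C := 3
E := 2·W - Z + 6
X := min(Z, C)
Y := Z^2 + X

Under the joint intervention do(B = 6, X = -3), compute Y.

33

Under do(B = 6, X = -3), each intervened variable's structural equation is replaced by its fixed value.
W = -3·D + 3·C - 3  [with D=0, C=3]  = 6
Z = D - 2·W + 2·C  [with D=0, W=6, C=3]  = -6
Y = Z^2 + X  [with Z=-6, X=-3]  = 33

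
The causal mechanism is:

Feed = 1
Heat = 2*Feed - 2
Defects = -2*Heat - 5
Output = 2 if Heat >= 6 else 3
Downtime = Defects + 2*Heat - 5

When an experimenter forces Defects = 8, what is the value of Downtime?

do(Defects=8) replaces the equation Defects = -2*Heat - 5 with the constant Defects = 8.
Heat = 2*Feed - 2  [with Feed=1]  = 0
Downtime = Defects + 2*Heat - 5  [with Defects=8, Heat=0]  = 3

3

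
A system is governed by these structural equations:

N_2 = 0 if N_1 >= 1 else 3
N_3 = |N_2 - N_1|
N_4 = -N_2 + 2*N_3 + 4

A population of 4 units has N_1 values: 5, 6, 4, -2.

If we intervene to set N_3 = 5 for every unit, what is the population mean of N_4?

13.25

The intervention sets N_3=5 in all 4 units regardless of N_1. Recomputing N_4 per unit gives 14, 14, 14, 11; average 13.25.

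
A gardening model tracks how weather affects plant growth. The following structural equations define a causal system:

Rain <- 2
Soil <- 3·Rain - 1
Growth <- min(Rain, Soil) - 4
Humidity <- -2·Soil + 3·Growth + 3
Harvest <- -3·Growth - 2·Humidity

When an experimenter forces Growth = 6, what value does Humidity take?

11

The intervention breaks the incoming arrows to Growth: Growth <- min(Rain, Soil) - 4 no longer applies, and Growth = 6.
Soil = 3·Rain - 1  [with Rain=2]  = 5
Humidity = -2·Soil + 3·Growth + 3  [with Soil=5, Growth=6]  = 11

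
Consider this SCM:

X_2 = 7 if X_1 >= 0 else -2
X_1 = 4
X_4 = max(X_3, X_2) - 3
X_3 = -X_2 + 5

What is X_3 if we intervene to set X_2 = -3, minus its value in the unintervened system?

The intervention breaks the incoming arrows to X_2: X_2 = 7 if X_1 >= 0 else -2 no longer applies, and X_2 = -3.
X_3 = -X_2 + 5  [with X_2=-3]  = 8
Without intervention: X_2 = 7 if X_1 >= 0 else -2  [with X_1=4]  = 7; X_3 = -X_2 + 5  [with X_2=7]  = -2.
Change = 8 − (-2) = 10.

10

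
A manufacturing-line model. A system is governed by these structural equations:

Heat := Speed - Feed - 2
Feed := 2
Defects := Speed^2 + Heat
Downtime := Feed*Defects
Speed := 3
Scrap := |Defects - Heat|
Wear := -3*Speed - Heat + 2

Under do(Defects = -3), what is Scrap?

The intervention breaks the incoming arrows to Defects: Defects := Speed^2 + Heat no longer applies, and Defects = -3.
Heat = Speed - Feed - 2  [with Speed=3, Feed=2]  = -1
Scrap = |Defects - Heat|  [with Defects=-3, Heat=-1]  = 2

2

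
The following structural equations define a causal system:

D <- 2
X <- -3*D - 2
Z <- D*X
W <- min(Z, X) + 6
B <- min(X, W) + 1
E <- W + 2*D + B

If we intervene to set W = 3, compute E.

0

Under do(W=3), the mechanism W <- min(Z, X) + 6 is discarded; W is fixed at 3.
X = -3*D - 2  [with D=2]  = -8
B = min(X, W) + 1  [with X=-8, W=3]  = -7
E = W + 2*D + B  [with W=3, D=2, B=-7]  = 0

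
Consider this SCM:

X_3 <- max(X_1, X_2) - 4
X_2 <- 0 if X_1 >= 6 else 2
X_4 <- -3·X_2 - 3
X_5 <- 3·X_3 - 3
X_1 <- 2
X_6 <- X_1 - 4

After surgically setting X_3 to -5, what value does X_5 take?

do(X_3=-5) replaces the equation X_3 <- max(X_1, X_2) - 4 with the constant X_3 = -5.
X_5 = 3·X_3 - 3  [with X_3=-5]  = -18

-18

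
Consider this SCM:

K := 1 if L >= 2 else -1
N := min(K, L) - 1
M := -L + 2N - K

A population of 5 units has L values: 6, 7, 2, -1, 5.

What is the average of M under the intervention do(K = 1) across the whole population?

The intervention sets K=1 in all 5 units regardless of L. Recomputing M per unit gives -7, -8, -3, -4, -6; average -5.6.

-5.6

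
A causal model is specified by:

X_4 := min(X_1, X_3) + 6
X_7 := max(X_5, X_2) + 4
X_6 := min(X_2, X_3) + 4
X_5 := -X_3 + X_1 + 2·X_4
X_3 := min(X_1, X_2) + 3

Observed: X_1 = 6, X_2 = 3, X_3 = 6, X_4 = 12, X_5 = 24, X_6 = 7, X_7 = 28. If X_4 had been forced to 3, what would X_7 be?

The intervention breaks the incoming arrows to X_4: X_4 := min(X_1, X_3) + 6 no longer applies, and X_4 = 3.
X_3 = min(X_1, X_2) + 3  [with X_1=6, X_2=3]  = 6
X_5 = -X_3 + X_1 + 2·X_4  [with X_3=6, X_1=6, X_4=3]  = 6
X_7 = max(X_5, X_2) + 4  [with X_5=6, X_2=3]  = 10

10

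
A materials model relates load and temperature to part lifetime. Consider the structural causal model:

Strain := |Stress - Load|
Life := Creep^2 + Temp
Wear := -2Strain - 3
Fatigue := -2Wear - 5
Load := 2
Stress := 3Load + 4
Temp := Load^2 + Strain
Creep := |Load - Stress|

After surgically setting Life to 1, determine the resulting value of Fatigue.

33

Intervening sets Life = 1 and removes its equation (Life := Creep^2 + Temp).
Since Fatigue is not a descendant of the intervened variable, it is unaffected.
Stress = 3Load + 4  [with Load=2]  = 10
Strain = |Stress - Load|  [with Stress=10, Load=2]  = 8
Wear = -2Strain - 3  [with Strain=8]  = -19
Fatigue = -2Wear - 5  [with Wear=-19]  = 33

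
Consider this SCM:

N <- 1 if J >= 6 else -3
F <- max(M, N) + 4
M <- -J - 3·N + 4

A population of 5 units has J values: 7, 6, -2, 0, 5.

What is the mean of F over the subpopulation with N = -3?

Conditioning on N=-3 selects the 3 unit(s) with J ∈ {-2, 0, 5}. Their F values: 19, 17, 12. Mean = 16.

16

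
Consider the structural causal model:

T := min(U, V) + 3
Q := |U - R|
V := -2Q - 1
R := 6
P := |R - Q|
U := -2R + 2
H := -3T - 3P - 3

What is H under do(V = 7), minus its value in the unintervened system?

The intervention breaks the incoming arrows to V: V := -2Q - 1 no longer applies, and V = 7.
U = -2R + 2  [with R=6]  = -10
Q = |U - R|  [with U=-10, R=6]  = 16
T = min(U, V) + 3  [with U=-10, V=7]  = -7
P = |R - Q|  [with R=6, Q=16]  = 10
H = -3T - 3P - 3  [with T=-7, P=10]  = -12
Without intervention: U = -2R + 2  [with R=6]  = -10; Q = |U - R|  [with U=-10, R=6]  = 16; V = -2Q - 1  [with Q=16]  = -33; T = min(U, V) + 3  [with U=-10, V=-33]  = -30; P = |R - Q|  [with R=6, Q=16]  = 10; H = -3T - 3P - 3  [with T=-30, P=10]  = 57.
Change = -12 − 57 = -69.

-69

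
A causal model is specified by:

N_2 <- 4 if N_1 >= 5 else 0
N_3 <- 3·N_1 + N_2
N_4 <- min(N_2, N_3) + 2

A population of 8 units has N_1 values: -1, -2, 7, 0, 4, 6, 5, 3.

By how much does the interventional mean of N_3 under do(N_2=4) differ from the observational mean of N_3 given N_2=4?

The intervention sets N_2=4 in all 8 units regardless of N_1. Recomputing N_3 per unit gives 1, -2, 25, 4, 16, 22, 19, 13; average 12.25.
Observing N_2=4 restricts to units where N_2's equation naturally yields 4: N_1 ∈ {7, 6, 5}. In that subpopulation N_3 = 25, 22, 19, mean 22.
Difference = 12.25 − 22 = -9.75.

-9.75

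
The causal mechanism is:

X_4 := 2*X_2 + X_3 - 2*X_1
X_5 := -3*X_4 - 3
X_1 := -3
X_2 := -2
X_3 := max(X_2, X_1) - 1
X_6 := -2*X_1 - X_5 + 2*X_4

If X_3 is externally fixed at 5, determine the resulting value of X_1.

-3

Under do(X_3=5), the mechanism X_3 := max(X_2, X_1) - 1 is discarded; X_3 is fixed at 5.
X_1 is not downstream of the intervention, so its value is determined by the original equations.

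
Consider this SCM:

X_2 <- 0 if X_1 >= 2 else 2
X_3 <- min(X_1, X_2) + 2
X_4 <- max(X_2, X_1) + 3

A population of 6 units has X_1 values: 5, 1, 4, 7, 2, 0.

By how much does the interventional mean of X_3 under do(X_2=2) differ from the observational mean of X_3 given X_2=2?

1

Under do(X_2=2), X_2's equation is replaced by X_2=2 for every unit. Per-unit X_3: 4, 3, 4, 4, 4, 2. Mean = 3.5.
Conditioning on X_2=2 selects the 2 unit(s) with X_1 ∈ {1, 0}. Their X_3 values: 3, 2. Mean = 2.5.
Difference = 3.5 − 2.5 = 1.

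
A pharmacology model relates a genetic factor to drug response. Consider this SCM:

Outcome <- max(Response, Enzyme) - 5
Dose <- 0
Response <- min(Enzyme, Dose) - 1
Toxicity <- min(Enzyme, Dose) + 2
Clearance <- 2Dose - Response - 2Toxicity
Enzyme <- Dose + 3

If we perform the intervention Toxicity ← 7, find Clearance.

-13

Intervening sets Toxicity = 7 and removes its equation (Toxicity <- min(Enzyme, Dose) + 2).
Enzyme = Dose + 3  [with Dose=0]  = 3
Response = min(Enzyme, Dose) - 1  [with Enzyme=3, Dose=0]  = -1
Clearance = 2Dose - Response - 2Toxicity  [with Dose=0, Response=-1, Toxicity=7]  = -13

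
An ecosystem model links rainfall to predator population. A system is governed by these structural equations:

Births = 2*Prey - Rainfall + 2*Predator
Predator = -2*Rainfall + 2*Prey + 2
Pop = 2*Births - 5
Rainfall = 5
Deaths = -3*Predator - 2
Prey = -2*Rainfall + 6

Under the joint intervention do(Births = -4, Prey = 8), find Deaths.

The joint intervention fixes Births = -4, Prey = 8, removing each variable's own equation.
Predator = -2*Rainfall + 2*Prey + 2  [with Rainfall=5, Prey=8]  = 8
Deaths = -3*Predator - 2  [with Predator=8]  = -26

-26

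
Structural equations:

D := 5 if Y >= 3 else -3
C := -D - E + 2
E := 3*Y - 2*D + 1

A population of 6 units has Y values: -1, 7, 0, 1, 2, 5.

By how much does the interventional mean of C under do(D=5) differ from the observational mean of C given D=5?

Under do(D=5), D's equation is replaced by D=5 for every unit. Per-unit C: 9, -15, 6, 3, 0, -9. Mean = -1.
E[C|D=5] averages over only the 2 units with D=5 (Y = 7, 5): C = -15, -9, mean -12.
Difference = -1 − (-12) = 11.

11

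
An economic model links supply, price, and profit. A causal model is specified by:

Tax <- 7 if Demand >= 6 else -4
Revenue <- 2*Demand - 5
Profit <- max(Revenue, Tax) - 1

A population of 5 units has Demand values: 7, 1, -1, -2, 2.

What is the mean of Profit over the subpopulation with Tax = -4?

Observing Tax=-4 restricts to units where Tax's equation naturally yields -4: Demand ∈ {1, -1, -2, 2}. In that subpopulation Profit = -4, -5, -5, -2, mean -4.

-4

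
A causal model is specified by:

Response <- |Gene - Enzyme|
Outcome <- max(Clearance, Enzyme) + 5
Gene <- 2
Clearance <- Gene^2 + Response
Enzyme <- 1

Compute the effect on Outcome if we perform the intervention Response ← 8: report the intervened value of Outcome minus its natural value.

7

do(Response=8) replaces the equation Response <- |Gene - Enzyme| with the constant Response = 8.
Clearance = Gene^2 + Response  [with Gene=2, Response=8]  = 12
Outcome = max(Clearance, Enzyme) + 5  [with Clearance=12, Enzyme=1]  = 17
Without intervention: Response = |Gene - Enzyme|  [with Gene=2, Enzyme=1]  = 1; Clearance = Gene^2 + Response  [with Gene=2, Response=1]  = 5; Outcome = max(Clearance, Enzyme) + 5  [with Clearance=5, Enzyme=1]  = 10.
Change = 17 − 10 = 7.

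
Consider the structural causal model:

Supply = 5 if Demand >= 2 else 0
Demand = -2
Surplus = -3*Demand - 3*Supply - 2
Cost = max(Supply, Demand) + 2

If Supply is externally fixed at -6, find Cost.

0

The intervention breaks the incoming arrows to Supply: Supply = 5 if Demand >= 2 else 0 no longer applies, and Supply = -6.
Cost = max(Supply, Demand) + 2  [with Supply=-6, Demand=-2]  = 0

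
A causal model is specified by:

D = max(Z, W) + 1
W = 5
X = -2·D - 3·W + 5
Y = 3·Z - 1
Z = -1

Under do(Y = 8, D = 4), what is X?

-18

Under do(Y = 8, D = 4), each intervened variable's structural equation is replaced by its fixed value.
X = -2·D - 3·W + 5  [with D=4, W=5]  = -18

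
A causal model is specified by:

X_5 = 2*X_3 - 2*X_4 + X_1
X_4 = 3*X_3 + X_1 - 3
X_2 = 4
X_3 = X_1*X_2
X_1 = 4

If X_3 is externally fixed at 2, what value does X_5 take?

-6

do(X_3=2) replaces the equation X_3 = X_1*X_2 with the constant X_3 = 2.
X_4 = 3*X_3 + X_1 - 3  [with X_3=2, X_1=4]  = 7
X_5 = 2*X_3 - 2*X_4 + X_1  [with X_3=2, X_4=7, X_1=4]  = -6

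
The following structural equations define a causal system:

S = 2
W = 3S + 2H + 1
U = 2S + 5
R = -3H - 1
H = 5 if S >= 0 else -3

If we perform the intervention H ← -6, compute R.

17

The intervention breaks the incoming arrows to H: H = 5 if S >= 0 else -3 no longer applies, and H = -6.
R = -3H - 1  [with H=-6]  = 17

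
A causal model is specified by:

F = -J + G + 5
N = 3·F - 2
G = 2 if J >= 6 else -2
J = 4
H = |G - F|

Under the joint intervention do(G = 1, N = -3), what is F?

2

Under do(G = 1, N = -3), each intervened variable's structural equation is replaced by its fixed value.
F = -J + G + 5  [with J=4, G=1]  = 2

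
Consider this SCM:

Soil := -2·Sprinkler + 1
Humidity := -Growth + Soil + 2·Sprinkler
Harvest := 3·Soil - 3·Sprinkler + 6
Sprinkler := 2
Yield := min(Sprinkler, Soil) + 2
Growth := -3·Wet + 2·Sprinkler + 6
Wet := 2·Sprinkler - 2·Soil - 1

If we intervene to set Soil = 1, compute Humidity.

-2

do(Soil=1) replaces the equation Soil := -2·Sprinkler + 1 with the constant Soil = 1.
Wet = 2·Sprinkler - 2·Soil - 1  [with Sprinkler=2, Soil=1]  = 1
Growth = -3·Wet + 2·Sprinkler + 6  [with Wet=1, Sprinkler=2]  = 7
Humidity = -Growth + Soil + 2·Sprinkler  [with Growth=7, Soil=1, Sprinkler=2]  = -2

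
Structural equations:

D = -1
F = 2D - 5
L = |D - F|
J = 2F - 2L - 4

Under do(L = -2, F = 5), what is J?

The joint intervention fixes L = -2, F = 5, removing each variable's own equation.
J = 2F - 2L - 4  [with F=5, L=-2]  = 10

10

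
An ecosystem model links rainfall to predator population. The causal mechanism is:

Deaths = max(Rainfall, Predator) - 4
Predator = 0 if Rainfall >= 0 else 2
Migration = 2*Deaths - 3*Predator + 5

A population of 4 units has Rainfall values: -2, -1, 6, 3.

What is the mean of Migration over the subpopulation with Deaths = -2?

E[Migration|Deaths=-2] averages over only the 2 units with Deaths=-2 (Rainfall = -2, -1): Migration = -5, -5, mean -5.

-5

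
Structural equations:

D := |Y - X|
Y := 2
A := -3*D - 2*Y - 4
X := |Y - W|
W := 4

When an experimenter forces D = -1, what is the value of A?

Intervening sets D = -1 and removes its equation (D := |Y - X|).
A = -3*D - 2*Y - 4  [with D=-1, Y=2]  = -5

-5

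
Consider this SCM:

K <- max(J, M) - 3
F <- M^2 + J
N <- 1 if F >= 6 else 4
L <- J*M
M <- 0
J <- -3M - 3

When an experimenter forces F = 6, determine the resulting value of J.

-3

Under do(F=6), the mechanism F <- M^2 + J is discarded; F is fixed at 6.
Since J is not a descendant of the intervened variable, it is unaffected.
J = -3M - 3  [with M=0]  = -3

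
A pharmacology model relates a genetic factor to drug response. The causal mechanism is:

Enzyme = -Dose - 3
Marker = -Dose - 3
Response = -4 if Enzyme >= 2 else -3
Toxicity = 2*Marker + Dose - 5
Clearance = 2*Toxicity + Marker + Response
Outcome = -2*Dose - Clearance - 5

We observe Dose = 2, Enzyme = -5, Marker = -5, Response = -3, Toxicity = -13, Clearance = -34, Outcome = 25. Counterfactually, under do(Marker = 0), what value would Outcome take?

0

The intervention breaks the incoming arrows to Marker: Marker = -Dose - 3 no longer applies, and Marker = 0.
Enzyme = -Dose - 3  [with Dose=2]  = -5
Response = -4 if Enzyme >= 2 else -3  [with Enzyme=-5]  = -3
Toxicity = 2*Marker + Dose - 5  [with Marker=0, Dose=2]  = -3
Clearance = 2*Toxicity + Marker + Response  [with Toxicity=-3, Marker=0, Response=-3]  = -9
Outcome = -2*Dose - Clearance - 5  [with Dose=2, Clearance=-9]  = 0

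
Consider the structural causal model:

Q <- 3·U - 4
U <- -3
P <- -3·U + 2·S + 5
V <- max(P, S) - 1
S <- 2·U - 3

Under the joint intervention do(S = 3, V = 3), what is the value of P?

The joint intervention fixes S = 3, V = 3, removing each variable's own equation.
P = -3·U + 2·S + 5  [with U=-3, S=3]  = 20

20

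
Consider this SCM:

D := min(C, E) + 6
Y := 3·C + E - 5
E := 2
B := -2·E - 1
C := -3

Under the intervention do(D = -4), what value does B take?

-5

The intervention breaks the incoming arrows to D: D := min(C, E) + 6 no longer applies, and D = -4.
B is not downstream of the intervention, so its value is determined by the original equations.
B = -2·E - 1  [with E=2]  = -5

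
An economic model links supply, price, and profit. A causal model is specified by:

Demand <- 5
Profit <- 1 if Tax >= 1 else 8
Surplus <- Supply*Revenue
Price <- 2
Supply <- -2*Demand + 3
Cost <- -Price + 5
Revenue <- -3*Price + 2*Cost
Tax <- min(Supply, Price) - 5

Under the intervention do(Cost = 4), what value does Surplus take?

-14

do(Cost=4) replaces the equation Cost <- -Price + 5 with the constant Cost = 4.
Supply = -2*Demand + 3  [with Demand=5]  = -7
Revenue = -3*Price + 2*Cost  [with Price=2, Cost=4]  = 2
Surplus = Supply*Revenue  [with Supply=-7, Revenue=2]  = -14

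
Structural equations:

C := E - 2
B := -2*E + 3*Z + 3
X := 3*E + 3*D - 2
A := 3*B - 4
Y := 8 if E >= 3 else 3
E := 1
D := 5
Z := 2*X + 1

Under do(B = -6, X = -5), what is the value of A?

-22

The joint intervention fixes B = -6, X = -5, removing each variable's own equation.
A = 3*B - 4  [with B=-6]  = -22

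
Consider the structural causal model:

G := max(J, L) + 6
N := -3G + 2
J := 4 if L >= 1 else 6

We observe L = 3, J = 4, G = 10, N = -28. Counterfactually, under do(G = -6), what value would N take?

20

The intervention breaks the incoming arrows to G: G := max(J, L) + 6 no longer applies, and G = -6.
N = -3G + 2  [with G=-6]  = 20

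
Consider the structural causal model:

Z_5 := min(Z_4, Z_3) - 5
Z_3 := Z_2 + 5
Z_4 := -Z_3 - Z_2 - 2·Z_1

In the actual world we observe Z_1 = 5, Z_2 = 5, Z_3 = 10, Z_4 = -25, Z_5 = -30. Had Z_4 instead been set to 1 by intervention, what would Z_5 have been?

-4

Intervening sets Z_4 = 1 and removes its equation (Z_4 := -Z_3 - Z_2 - 2·Z_1).
Z_3 = Z_2 + 5  [with Z_2=5]  = 10
Z_5 = min(Z_4, Z_3) - 5  [with Z_4=1, Z_3=10]  = -4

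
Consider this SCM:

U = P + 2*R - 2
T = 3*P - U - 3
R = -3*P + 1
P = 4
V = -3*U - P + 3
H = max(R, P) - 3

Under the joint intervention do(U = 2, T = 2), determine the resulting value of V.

Setting U = 2, T = 2 by intervention discards those variables' equations.
V = -3*U - P + 3  [with U=2, P=4]  = -7

-7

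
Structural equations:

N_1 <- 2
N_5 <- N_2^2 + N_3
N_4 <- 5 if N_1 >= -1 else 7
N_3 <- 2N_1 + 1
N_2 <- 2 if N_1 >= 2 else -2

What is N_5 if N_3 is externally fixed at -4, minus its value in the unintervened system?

-9

do(N_3=-4) replaces the equation N_3 <- 2N_1 + 1 with the constant N_3 = -4.
N_2 = 2 if N_1 >= 2 else -2  [with N_1=2]  = 2
N_5 = N_2^2 + N_3  [with N_2=2, N_3=-4]  = 0
Without intervention: N_2 = 2 if N_1 >= 2 else -2  [with N_1=2]  = 2; N_3 = 2N_1 + 1  [with N_1=2]  = 5; N_5 = N_2^2 + N_3  [with N_2=2, N_3=5]  = 9.
Change = 0 − 9 = -9.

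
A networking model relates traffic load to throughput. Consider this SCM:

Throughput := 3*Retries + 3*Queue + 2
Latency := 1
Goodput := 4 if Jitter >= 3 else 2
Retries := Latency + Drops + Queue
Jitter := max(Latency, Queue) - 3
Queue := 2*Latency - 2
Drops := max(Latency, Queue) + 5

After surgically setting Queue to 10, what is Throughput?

Under do(Queue=10), the mechanism Queue := 2*Latency - 2 is discarded; Queue is fixed at 10.
Drops = max(Latency, Queue) + 5  [with Latency=1, Queue=10]  = 15
Retries = Latency + Drops + Queue  [with Latency=1, Drops=15, Queue=10]  = 26
Throughput = 3*Retries + 3*Queue + 2  [with Retries=26, Queue=10]  = 110

110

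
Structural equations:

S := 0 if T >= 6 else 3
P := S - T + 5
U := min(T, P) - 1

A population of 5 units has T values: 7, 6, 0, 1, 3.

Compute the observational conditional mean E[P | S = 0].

-1.5

E[P|S=0] averages over only the 2 units with S=0 (T = 7, 6): P = -2, -1, mean -1.5.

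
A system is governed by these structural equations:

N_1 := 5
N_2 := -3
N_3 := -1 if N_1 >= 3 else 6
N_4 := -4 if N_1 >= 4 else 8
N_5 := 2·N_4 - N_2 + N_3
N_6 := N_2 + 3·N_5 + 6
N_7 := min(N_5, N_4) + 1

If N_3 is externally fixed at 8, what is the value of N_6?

The intervention breaks the incoming arrows to N_3: N_3 := -1 if N_1 >= 3 else 6 no longer applies, and N_3 = 8.
N_4 = -4 if N_1 >= 4 else 8  [with N_1=5]  = -4
N_5 = 2·N_4 - N_2 + N_3  [with N_4=-4, N_2=-3, N_3=8]  = 3
N_6 = N_2 + 3·N_5 + 6  [with N_2=-3, N_5=3]  = 12

12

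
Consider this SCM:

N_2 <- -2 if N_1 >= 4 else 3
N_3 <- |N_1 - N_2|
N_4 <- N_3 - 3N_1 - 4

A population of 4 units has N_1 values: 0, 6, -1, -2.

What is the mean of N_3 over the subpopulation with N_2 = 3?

4

E[N_3|N_2=3] averages over only the 3 units with N_2=3 (N_1 = 0, -1, -2): N_3 = 3, 4, 5, mean 4.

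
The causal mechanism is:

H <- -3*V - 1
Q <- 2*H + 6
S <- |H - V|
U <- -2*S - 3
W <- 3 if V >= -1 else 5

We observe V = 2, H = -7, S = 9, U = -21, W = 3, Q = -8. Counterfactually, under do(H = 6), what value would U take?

Under do(H=6), the mechanism H <- -3*V - 1 is discarded; H is fixed at 6.
S = |H - V|  [with H=6, V=2]  = 4
U = -2*S - 3  [with S=4]  = -11

-11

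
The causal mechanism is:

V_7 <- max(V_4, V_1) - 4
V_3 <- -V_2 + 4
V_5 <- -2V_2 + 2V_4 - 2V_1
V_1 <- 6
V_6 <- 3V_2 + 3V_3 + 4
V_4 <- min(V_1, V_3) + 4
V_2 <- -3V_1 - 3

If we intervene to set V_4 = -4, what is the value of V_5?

Intervening sets V_4 = -4 and removes its equation (V_4 <- min(V_1, V_3) + 4).
V_2 = -3V_1 - 3  [with V_1=6]  = -21
V_5 = -2V_2 + 2V_4 - 2V_1  [with V_2=-21, V_4=-4, V_1=6]  = 22

22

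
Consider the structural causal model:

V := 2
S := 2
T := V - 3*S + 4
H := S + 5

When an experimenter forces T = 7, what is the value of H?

Under do(T=7), the mechanism T := V - 3*S + 4 is discarded; T is fixed at 7.
Since H is not a descendant of the intervened variable, it is unaffected.
H = S + 5  [with S=2]  = 7

7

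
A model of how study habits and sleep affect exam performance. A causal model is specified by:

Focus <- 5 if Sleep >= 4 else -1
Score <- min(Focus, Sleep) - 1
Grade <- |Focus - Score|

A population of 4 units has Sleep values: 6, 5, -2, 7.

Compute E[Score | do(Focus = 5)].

2.25

Under do(Focus=5), Focus's equation is replaced by Focus=5 for every unit. Per-unit Score: 4, 4, -3, 4. Mean = 2.25.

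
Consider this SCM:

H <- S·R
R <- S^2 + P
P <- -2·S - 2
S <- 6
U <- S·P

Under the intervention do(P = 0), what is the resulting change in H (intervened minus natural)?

Under do(P=0), the mechanism P <- -2·S - 2 is discarded; P is fixed at 0.
R = S^2 + P  [with S=6, P=0]  = 36
H = S·R  [with S=6, R=36]  = 216
Without intervention: P = -2·S - 2  [with S=6]  = -14; R = S^2 + P  [with S=6, P=-14]  = 22; H = S·R  [with S=6, R=22]  = 132.
Change = 216 − 132 = 84.

84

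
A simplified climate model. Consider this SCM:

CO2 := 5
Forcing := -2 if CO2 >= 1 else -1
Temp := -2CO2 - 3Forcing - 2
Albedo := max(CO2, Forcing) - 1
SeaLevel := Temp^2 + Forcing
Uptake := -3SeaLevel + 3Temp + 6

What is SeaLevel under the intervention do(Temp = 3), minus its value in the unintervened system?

-27

do(Temp=3) replaces the equation Temp := -2CO2 - 3Forcing - 2 with the constant Temp = 3.
Forcing = -2 if CO2 >= 1 else -1  [with CO2=5]  = -2
SeaLevel = Temp^2 + Forcing  [with Temp=3, Forcing=-2]  = 7
Without intervention: Forcing = -2 if CO2 >= 1 else -1  [with CO2=5]  = -2; Temp = -2CO2 - 3Forcing - 2  [with CO2=5, Forcing=-2]  = -6; SeaLevel = Temp^2 + Forcing  [with Temp=-6, Forcing=-2]  = 34.
Change = 7 − 34 = -27.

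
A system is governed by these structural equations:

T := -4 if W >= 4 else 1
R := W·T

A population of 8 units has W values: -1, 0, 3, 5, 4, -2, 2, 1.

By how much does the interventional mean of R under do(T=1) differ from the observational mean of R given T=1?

1

Every unit gets T=1 under the intervention. R values become -1, 0, 3, 5, 4, -2, 2, 1; E[R|do(T=1)] = 1.5.
Conditioning on T=1 selects the 6 unit(s) with W ∈ {-1, 0, 3, -2, 2, 1}. Their R values: -1, 0, 3, -2, 2, 1. Mean = 0.5.
Difference = 1.5 − 0.5 = 1.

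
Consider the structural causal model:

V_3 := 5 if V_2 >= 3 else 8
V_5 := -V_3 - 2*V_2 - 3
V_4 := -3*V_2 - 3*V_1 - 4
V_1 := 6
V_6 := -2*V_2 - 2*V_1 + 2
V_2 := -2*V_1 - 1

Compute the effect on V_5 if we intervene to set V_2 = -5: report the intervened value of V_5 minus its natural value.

do(V_2=-5) replaces the equation V_2 := -2*V_1 - 1 with the constant V_2 = -5.
V_3 = 5 if V_2 >= 3 else 8  [with V_2=-5]  = 8
V_5 = -V_3 - 2*V_2 - 3  [with V_3=8, V_2=-5]  = -1
Without intervention: V_2 = -2*V_1 - 1  [with V_1=6]  = -13; V_3 = 5 if V_2 >= 3 else 8  [with V_2=-13]  = 8; V_5 = -V_3 - 2*V_2 - 3  [with V_3=8, V_2=-13]  = 15.
Change = -1 − 15 = -16.

-16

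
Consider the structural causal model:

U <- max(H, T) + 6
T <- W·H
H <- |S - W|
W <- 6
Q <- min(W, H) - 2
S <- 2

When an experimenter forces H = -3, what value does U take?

3

The intervention breaks the incoming arrows to H: H <- |S - W| no longer applies, and H = -3.
T = W·H  [with W=6, H=-3]  = -18
U = max(H, T) + 6  [with H=-3, T=-18]  = 3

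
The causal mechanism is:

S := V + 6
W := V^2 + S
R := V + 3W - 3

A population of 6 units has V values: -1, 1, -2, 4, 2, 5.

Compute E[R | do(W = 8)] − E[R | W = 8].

2

Under do(W=8), W's equation is replaced by W=8 for every unit. Per-unit R: 20, 22, 19, 25, 23, 26. Mean = 22.5.
Observing W=8 restricts to units where W's equation naturally yields 8: V ∈ {1, -2}. In that subpopulation R = 22, 19, mean 20.5.
Difference = 22.5 − 20.5 = 2.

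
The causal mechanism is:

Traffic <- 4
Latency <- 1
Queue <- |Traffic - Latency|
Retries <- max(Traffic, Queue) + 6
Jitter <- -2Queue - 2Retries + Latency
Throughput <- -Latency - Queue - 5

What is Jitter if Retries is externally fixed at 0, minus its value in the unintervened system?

20

Intervening sets Retries = 0 and removes its equation (Retries <- max(Traffic, Queue) + 6).
Queue = |Traffic - Latency|  [with Traffic=4, Latency=1]  = 3
Jitter = -2Queue - 2Retries + Latency  [with Queue=3, Retries=0, Latency=1]  = -5
Without intervention: Queue = |Traffic - Latency|  [with Traffic=4, Latency=1]  = 3; Retries = max(Traffic, Queue) + 6  [with Traffic=4, Queue=3]  = 10; Jitter = -2Queue - 2Retries + Latency  [with Queue=3, Retries=10, Latency=1]  = -25.
Change = -5 − (-25) = 20.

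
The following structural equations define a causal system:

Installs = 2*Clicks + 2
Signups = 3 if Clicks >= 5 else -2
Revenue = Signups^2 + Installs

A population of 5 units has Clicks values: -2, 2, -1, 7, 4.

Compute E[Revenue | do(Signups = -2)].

10

Under do(Signups=-2), Signups's equation is replaced by Signups=-2 for every unit. Per-unit Revenue: 2, 10, 4, 20, 14. Mean = 10.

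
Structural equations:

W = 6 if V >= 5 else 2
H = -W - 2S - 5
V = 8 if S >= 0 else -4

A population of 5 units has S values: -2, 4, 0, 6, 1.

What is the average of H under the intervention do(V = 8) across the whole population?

Every unit gets V=8 under the intervention. H values become -7, -19, -11, -23, -13; E[H|do(V=8)] = -14.6.

-14.6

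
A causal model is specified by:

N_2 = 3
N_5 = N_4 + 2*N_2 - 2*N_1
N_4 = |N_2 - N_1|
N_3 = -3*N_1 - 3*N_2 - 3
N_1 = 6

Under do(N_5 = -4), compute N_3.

do(N_5=-4) replaces the equation N_5 = N_4 + 2*N_2 - 2*N_1 with the constant N_5 = -4.
N_3 is not downstream of the intervention, so its value is determined by the original equations.
N_3 = -3*N_1 - 3*N_2 - 3  [with N_1=6, N_2=3]  = -30

-30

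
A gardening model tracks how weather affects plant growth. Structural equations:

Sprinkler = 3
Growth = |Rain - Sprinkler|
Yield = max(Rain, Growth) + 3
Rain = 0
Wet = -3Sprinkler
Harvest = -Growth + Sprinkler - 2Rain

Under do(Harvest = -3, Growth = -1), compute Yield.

3

Setting Harvest = -3, Growth = -1 by intervention discards those variables' equations.
Yield = max(Rain, Growth) + 3  [with Rain=0, Growth=-1]  = 3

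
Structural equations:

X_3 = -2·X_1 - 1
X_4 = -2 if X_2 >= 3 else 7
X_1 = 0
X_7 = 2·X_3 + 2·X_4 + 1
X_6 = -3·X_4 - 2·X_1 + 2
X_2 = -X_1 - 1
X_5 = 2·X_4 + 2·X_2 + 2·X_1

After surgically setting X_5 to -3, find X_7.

Under do(X_5=-3), the mechanism X_5 = 2·X_4 + 2·X_2 + 2·X_1 is discarded; X_5 is fixed at -3.
Since X_7 is not a descendant of the intervened variable, it is unaffected.
X_2 = -X_1 - 1  [with X_1=0]  = -1
X_3 = -2·X_1 - 1  [with X_1=0]  = -1
X_4 = -2 if X_2 >= 3 else 7  [with X_2=-1]  = 7
X_7 = 2·X_3 + 2·X_4 + 1  [with X_3=-1, X_4=7]  = 13

13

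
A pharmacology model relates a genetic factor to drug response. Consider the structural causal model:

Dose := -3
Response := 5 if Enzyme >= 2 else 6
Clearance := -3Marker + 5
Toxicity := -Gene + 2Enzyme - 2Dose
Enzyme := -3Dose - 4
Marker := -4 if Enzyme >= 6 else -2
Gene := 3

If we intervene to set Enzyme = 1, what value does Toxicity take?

5

The intervention breaks the incoming arrows to Enzyme: Enzyme := -3Dose - 4 no longer applies, and Enzyme = 1.
Toxicity = -Gene + 2Enzyme - 2Dose  [with Gene=3, Enzyme=1, Dose=-3]  = 5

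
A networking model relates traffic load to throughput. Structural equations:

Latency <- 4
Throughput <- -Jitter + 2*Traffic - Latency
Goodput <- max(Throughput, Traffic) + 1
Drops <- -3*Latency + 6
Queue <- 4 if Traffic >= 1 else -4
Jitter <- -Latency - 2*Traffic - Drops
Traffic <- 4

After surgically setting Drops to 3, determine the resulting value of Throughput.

Under do(Drops=3), the mechanism Drops <- -3*Latency + 6 is discarded; Drops is fixed at 3.
Jitter = -Latency - 2*Traffic - Drops  [with Latency=4, Traffic=4, Drops=3]  = -15
Throughput = -Jitter + 2*Traffic - Latency  [with Jitter=-15, Traffic=4, Latency=4]  = 19

19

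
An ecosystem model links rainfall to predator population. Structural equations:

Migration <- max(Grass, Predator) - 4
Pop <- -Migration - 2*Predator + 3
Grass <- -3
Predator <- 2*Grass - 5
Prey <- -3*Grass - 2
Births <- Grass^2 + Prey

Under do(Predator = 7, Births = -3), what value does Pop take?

-14

Setting Predator = 7, Births = -3 by intervention discards those variables' equations.
Migration = max(Grass, Predator) - 4  [with Grass=-3, Predator=7]  = 3
Pop = -Migration - 2*Predator + 3  [with Migration=3, Predator=7]  = -14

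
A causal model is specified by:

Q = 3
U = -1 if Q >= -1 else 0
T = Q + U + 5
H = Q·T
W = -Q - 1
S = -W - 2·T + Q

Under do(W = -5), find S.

-6

The intervention breaks the incoming arrows to W: W = -Q - 1 no longer applies, and W = -5.
U = -1 if Q >= -1 else 0  [with Q=3]  = -1
T = Q + U + 5  [with Q=3, U=-1]  = 7
S = -W - 2·T + Q  [with W=-5, T=7, Q=3]  = -6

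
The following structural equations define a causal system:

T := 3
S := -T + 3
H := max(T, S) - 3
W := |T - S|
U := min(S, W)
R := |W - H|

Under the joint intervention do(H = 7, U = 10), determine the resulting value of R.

Setting H = 7, U = 10 by intervention discards those variables' equations.
S = -T + 3  [with T=3]  = 0
W = |T - S|  [with T=3, S=0]  = 3
R = |W - H|  [with W=3, H=7]  = 4

4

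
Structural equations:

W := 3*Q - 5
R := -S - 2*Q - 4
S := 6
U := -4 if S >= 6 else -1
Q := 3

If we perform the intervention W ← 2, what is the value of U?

The intervention breaks the incoming arrows to W: W := 3*Q - 5 no longer applies, and W = 2.
U is not downstream of the intervention, so its value is determined by the original equations.
U = -4 if S >= 6 else -1  [with S=6]  = -4

-4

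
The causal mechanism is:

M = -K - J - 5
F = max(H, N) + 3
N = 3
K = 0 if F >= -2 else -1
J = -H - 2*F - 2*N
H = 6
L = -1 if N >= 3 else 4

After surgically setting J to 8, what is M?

Under do(J=8), the mechanism J = -H - 2*F - 2*N is discarded; J is fixed at 8.
F = max(H, N) + 3  [with H=6, N=3]  = 9
K = 0 if F >= -2 else -1  [with F=9]  = 0
M = -K - J - 5  [with K=0, J=8]  = -13

-13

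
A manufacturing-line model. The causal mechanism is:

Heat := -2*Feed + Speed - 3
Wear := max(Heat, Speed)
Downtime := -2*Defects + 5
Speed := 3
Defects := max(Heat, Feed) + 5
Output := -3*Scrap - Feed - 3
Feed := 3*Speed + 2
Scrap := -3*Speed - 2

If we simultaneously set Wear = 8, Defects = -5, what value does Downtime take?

The joint intervention fixes Wear = 8, Defects = -5, removing each variable's own equation.
Downtime = -2*Defects + 5  [with Defects=-5]  = 15

15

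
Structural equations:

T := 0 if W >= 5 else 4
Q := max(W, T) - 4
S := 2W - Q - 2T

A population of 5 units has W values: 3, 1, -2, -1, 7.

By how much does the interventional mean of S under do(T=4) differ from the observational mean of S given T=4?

2.1

The intervention sets T=4 in all 5 units regardless of W. Recomputing S per unit gives -2, -6, -12, -10, 3; average -5.4.
Conditioning on T=4 selects the 4 unit(s) with W ∈ {3, 1, -2, -1}. Their S values: -2, -6, -12, -10. Mean = -7.5.
Difference = -5.4 − (-7.5) = 2.1.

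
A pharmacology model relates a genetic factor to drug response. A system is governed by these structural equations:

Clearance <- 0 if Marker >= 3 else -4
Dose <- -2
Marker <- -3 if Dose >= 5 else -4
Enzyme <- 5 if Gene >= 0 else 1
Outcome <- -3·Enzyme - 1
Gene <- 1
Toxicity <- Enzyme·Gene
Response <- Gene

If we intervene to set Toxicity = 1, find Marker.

do(Toxicity=1) replaces the equation Toxicity <- Enzyme·Gene with the constant Toxicity = 1.
No directed path runs from Toxicity to Marker, so Marker keeps its natural value.
Marker = -3 if Dose >= 5 else -4  [with Dose=-2]  = -4

-4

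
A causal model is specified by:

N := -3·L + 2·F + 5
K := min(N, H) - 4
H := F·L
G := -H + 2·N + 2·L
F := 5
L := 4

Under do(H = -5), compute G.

Intervening sets H = -5 and removes its equation (H := F·L).
N = -3·L + 2·F + 5  [with L=4, F=5]  = 3
G = -H + 2·N + 2·L  [with H=-5, N=3, L=4]  = 19

19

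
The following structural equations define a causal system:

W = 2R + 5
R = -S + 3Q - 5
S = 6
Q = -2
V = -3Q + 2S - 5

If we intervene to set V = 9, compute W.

-29

Intervening sets V = 9 and removes its equation (V = -3Q + 2S - 5).
No directed path runs from V to W, so W keeps its natural value.
R = -S + 3Q - 5  [with S=6, Q=-2]  = -17
W = 2R + 5  [with R=-17]  = -29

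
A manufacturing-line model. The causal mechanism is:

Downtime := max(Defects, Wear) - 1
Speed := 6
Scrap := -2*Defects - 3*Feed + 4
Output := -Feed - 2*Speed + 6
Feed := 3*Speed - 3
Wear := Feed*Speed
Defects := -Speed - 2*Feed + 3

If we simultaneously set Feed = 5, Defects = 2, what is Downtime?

29

Setting Feed = 5, Defects = 2 by intervention discards those variables' equations.
Wear = Feed*Speed  [with Feed=5, Speed=6]  = 30
Downtime = max(Defects, Wear) - 1  [with Defects=2, Wear=30]  = 29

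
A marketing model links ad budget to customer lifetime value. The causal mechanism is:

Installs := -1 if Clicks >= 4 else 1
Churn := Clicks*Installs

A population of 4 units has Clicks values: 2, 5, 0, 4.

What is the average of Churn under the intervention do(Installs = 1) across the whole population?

2.75

Every unit gets Installs=1 under the intervention. Churn values become 2, 5, 0, 4; E[Churn|do(Installs=1)] = 2.75.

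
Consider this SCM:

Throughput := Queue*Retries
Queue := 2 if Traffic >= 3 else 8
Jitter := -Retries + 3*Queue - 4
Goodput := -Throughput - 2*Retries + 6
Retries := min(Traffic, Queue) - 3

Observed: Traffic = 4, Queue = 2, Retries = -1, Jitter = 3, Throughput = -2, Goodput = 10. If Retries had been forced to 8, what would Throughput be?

do(Retries=8) replaces the equation Retries := min(Traffic, Queue) - 3 with the constant Retries = 8.
Queue = 2 if Traffic >= 3 else 8  [with Traffic=4]  = 2
Throughput = Queue*Retries  [with Queue=2, Retries=8]  = 16

16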